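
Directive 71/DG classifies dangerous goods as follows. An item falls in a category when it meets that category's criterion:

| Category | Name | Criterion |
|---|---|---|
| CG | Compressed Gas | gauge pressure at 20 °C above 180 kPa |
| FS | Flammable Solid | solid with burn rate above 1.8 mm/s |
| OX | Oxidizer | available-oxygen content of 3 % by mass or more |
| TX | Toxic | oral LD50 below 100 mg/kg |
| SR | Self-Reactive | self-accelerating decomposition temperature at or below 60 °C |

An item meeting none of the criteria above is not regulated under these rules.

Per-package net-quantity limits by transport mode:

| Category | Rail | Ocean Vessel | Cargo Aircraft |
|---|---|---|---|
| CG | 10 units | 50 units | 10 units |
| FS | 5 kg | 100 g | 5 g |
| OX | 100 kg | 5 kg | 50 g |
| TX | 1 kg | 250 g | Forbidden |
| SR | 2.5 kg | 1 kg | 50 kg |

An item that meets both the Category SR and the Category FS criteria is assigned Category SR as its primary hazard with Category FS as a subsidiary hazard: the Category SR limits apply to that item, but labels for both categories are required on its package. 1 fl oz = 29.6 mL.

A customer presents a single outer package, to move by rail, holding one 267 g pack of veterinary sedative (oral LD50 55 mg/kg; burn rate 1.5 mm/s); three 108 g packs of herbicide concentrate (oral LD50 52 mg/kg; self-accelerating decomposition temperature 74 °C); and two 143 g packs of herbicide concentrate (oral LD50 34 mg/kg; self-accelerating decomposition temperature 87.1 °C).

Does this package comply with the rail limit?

Yes

Veterinary sedative: oral LD50 55 mg/kg < 100 mg/kg → Category TX (Toxic).
Oral LD50 52 mg/kg meets the Category TX criterion (Toxic), so the herbicide concentrate is Category TX.
Herbicide concentrate: oral LD50 34 mg/kg < 100 mg/kg → Category TX (Toxic).
Total Category TX: 267 g + (three 108 g packs = 324 g) + (two 143 g packs = 286 g) = 877 g.
877 g is within the rail limit of 1 kg for Category TX.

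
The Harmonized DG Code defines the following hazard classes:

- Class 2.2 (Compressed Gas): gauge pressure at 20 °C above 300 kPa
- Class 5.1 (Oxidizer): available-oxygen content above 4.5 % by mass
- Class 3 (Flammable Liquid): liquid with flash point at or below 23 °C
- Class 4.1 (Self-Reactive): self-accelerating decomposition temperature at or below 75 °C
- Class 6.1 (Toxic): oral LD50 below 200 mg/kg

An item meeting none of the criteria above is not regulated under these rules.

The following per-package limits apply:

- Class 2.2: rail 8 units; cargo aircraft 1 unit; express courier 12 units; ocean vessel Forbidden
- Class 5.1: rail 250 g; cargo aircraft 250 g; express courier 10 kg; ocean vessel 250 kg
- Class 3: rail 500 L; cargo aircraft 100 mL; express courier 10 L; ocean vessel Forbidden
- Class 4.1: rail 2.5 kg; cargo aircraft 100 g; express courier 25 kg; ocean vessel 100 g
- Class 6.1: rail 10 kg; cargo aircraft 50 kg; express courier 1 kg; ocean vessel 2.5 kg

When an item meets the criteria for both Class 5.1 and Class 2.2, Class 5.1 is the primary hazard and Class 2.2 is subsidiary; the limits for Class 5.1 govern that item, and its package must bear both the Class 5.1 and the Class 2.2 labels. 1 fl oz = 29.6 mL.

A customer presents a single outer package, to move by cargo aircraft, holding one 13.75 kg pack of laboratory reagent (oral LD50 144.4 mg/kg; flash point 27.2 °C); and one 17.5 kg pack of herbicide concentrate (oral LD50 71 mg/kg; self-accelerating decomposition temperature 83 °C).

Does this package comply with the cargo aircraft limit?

Oral LD50 144.4 mg/kg meets the Class 6.1 criterion (Toxic), so the laboratory reagent is Class 6.1.
Herbicide concentrate: oral LD50 71 mg/kg < 200 mg/kg → Class 6.1 (Toxic).
Class 6.1 net quantity: 13.75 kg + 17.5 kg = 31.25 kg.
31.25 kg is within the cargo aircraft limit of 50 kg for Class 6.1.

Yes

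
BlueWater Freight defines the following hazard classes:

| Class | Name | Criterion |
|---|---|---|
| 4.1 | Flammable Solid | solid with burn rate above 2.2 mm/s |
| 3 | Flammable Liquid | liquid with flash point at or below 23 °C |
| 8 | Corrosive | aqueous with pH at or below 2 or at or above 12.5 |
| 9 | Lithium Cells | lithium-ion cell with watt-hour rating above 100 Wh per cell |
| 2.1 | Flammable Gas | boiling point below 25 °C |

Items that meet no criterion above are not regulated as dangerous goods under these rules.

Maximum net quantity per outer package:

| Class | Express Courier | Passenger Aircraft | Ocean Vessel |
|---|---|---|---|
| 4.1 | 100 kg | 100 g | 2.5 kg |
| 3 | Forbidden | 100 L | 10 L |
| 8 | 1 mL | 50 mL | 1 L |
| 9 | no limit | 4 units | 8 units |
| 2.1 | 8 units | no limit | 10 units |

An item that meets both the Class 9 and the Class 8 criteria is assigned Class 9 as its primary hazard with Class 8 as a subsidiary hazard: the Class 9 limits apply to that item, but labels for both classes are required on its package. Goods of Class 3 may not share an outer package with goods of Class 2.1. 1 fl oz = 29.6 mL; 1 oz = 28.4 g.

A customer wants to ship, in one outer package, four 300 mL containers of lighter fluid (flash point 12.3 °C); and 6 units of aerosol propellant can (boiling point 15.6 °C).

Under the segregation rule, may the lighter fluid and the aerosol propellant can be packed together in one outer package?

With flash point 12.3 °C (≤ 23 °C), the lighter fluid falls in Class 3.
Aerosol propellant can: boiling point 15.6 °C < 25 °C → Class 2.1 (Flammable Gas).
Class 3 and Class 2.1 may not share an outer package.

No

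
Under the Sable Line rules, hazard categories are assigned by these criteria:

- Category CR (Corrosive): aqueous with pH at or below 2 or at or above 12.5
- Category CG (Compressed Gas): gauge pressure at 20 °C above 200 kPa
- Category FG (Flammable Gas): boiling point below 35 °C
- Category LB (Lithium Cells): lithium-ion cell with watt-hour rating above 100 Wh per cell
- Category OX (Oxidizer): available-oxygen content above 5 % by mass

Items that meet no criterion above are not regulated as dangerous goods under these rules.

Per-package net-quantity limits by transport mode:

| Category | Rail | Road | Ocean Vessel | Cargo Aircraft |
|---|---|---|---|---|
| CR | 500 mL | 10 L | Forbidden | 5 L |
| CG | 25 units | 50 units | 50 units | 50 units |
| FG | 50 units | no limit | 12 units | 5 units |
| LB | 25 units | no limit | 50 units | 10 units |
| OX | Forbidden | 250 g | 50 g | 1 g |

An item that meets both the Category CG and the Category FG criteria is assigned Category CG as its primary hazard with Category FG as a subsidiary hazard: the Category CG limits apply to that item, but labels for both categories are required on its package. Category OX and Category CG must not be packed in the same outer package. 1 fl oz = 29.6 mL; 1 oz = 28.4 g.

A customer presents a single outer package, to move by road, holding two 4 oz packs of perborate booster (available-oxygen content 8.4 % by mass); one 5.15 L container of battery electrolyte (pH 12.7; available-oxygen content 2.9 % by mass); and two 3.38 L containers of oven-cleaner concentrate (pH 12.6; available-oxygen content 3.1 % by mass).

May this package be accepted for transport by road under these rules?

No

With available-oxygen content 8.4 % by mass (> 5 % by mass), the perborate booster falls in Category OX.
pH 12.7 meets the Category CR criterion (Corrosive), so the battery electrolyte is Category CR.
Oven-cleaner concentrate: pH 12.6 ≥ 12.5 → Category CR (Corrosive).
Category CR net quantity: 5.15 L + (two 3.38 L containers = 6.76 L) = 11.91 L.
That exceeds the Category CR road limit of 10 L.
Category OX quantity: two 4 oz packs = 227.2 g.
227.2 g is within the road limit of 250 g for Category OX.
The segregation rule (Category OX with Category CG) does not apply to Category CR with Category OX.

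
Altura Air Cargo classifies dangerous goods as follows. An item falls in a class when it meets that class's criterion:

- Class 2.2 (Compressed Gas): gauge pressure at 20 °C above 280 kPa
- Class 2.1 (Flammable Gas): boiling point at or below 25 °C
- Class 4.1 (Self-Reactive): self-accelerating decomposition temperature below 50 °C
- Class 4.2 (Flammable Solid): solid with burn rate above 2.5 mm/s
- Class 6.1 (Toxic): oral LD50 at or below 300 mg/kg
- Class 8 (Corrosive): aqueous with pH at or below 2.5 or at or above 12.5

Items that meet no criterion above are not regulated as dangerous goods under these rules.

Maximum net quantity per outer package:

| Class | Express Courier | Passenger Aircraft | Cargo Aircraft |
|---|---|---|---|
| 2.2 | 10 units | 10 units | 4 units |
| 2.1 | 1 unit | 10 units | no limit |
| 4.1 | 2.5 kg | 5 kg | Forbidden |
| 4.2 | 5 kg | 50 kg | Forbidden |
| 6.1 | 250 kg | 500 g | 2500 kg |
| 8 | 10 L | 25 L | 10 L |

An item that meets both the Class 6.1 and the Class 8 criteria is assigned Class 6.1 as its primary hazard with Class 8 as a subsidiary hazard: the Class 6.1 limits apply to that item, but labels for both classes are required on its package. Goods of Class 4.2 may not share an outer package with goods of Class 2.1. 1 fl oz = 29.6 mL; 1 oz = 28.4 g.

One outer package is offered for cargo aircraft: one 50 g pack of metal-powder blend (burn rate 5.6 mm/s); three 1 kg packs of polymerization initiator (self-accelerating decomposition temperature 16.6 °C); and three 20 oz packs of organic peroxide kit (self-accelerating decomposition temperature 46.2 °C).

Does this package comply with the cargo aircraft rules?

No

The metal-powder blend has burn rate 5.6 mm/s, which is > 2.5 mm/s, so it is Class 4.2 (Flammable Solid).
Polymerization initiator: self-accelerating decomposition temperature 16.6 °C < 50 °C → Class 4.1 (Self-Reactive).
The organic peroxide kit has self-accelerating decomposition temperature 46.2 °C, which is < 50 °C, so it is Class 4.1 (Self-Reactive).
Total Class 4.1: (three 1 kg packs = 3 kg) + (three 20 oz packs = 1.704 kg) = 4.704 kg.
Class 4.1 is Forbidden by cargo aircraft.
Class 4.2 quantity: 50 g.
By cargo aircraft, Class 4.2 is Forbidden regardless of quantity.
The segregation rule (Class 4.2 with Class 2.1) does not apply to Class 4.1 with Class 4.2.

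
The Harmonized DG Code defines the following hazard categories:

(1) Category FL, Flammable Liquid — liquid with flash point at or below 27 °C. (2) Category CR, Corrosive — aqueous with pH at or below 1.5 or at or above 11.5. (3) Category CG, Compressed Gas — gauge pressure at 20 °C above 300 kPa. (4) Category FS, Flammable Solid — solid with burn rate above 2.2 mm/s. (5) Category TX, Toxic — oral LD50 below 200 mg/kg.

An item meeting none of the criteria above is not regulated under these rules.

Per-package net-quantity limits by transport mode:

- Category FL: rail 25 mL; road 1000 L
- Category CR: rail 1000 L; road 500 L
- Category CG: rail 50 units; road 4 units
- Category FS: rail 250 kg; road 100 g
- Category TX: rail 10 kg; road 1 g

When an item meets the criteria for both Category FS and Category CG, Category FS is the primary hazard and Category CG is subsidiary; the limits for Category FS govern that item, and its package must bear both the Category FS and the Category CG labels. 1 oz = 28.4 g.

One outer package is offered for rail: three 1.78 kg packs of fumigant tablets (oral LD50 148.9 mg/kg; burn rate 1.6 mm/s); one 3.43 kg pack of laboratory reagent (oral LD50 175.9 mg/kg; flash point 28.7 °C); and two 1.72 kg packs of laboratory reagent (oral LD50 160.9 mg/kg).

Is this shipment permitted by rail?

No

The fumigant tablets have oral LD50 148.9 mg/kg, which is < 200 mg/kg, so they are Category TX (Toxic).
Laboratory reagent: oral LD50 175.9 mg/kg < 200 mg/kg → Category TX (Toxic).
The laboratory reagent has oral LD50 160.9 mg/kg, which is < 200 mg/kg, so it is Category TX (Toxic).
Total Category TX: (three 1.78 kg packs = 5.34 kg) + 3.43 kg + (two 1.72 kg packs = 3.44 kg) = 12.21 kg.
That exceeds the Category TX rail limit of 10 kg.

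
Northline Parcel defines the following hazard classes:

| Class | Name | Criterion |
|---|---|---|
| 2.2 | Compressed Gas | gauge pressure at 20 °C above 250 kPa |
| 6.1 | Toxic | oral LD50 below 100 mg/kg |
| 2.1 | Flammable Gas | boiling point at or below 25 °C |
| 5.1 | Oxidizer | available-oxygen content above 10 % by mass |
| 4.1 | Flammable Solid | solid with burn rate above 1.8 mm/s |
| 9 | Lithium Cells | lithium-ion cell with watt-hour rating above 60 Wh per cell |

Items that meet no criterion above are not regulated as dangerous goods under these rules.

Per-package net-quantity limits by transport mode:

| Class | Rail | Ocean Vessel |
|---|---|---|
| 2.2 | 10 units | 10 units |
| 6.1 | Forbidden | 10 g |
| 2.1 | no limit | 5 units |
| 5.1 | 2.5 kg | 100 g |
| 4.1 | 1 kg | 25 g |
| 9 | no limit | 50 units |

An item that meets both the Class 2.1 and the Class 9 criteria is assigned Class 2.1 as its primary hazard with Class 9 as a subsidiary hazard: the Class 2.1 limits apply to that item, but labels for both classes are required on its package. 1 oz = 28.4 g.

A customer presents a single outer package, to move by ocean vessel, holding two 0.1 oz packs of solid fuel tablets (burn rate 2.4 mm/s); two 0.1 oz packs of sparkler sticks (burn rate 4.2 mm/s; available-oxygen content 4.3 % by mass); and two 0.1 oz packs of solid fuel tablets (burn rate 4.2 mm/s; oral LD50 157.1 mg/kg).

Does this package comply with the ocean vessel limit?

Burn rate 2.4 mm/s meets the Class 4.1 criterion (Flammable Solid), so the solid fuel tablets are Class 4.1.
Burn rate 4.2 mm/s meets the Class 4.1 criterion (Flammable Solid), so the sparkler sticks are Class 4.1.
With burn rate 4.2 mm/s (> 1.8 mm/s), the solid fuel tablets fall in Class 4.1.
Total Class 4.1: (two 0.1 oz packs = 5.68 g) + (two 0.1 oz packs = 5.68 g) + (two 0.1 oz packs = 5.68 g) = 17.04 g.
That is within the Class 4.1 ocean vessel limit of 25 g.

Yes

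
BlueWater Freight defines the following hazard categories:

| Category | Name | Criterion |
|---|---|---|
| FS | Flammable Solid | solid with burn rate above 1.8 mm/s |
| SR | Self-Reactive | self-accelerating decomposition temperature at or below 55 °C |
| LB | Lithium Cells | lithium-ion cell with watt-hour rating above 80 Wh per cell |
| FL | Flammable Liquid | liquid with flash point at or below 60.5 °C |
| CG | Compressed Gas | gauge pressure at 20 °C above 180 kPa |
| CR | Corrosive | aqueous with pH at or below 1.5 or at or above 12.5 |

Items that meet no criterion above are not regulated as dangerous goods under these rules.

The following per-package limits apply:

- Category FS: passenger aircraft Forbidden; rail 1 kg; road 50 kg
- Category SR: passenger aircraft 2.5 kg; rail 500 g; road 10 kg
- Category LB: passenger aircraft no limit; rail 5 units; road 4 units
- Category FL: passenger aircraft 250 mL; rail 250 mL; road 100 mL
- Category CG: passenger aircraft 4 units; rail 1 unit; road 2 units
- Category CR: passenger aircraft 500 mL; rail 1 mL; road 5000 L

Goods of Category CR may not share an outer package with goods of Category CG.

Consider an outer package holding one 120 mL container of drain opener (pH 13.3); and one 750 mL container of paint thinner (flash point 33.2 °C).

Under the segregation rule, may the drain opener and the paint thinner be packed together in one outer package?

Yes

Drain opener: pH 13.3 ≥ 12.5 → Category CR (Corrosive).
Flash point 33.2 °C meets the Category FL criterion (Flammable Liquid), so the paint thinner is Category FL.
No segregation rule bars Category CR with Category FL.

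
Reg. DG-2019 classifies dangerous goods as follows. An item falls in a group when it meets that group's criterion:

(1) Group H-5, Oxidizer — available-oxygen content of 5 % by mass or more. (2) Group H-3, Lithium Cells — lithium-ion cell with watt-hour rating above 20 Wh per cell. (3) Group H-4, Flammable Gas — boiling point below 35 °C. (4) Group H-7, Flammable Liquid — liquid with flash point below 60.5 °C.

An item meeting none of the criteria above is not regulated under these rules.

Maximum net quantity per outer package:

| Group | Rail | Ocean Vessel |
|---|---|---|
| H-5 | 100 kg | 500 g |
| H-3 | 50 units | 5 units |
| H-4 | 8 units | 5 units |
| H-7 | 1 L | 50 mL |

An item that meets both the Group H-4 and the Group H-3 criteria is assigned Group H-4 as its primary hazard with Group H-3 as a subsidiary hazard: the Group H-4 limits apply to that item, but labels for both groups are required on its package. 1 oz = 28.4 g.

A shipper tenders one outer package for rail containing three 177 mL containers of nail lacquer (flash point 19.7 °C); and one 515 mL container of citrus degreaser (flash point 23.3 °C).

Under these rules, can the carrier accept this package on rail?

With flash point 19.7 °C (< 60.5 °C), the nail lacquer falls in Group H-7.
Citrus degreaser: flash point 23.3 °C < 60.5 °C → Group H-7 (Flammable Liquid).
Group H-7 net quantity: (three 177 mL containers = 531 mL) + 515 mL = 1.046 L.
1.046 L exceeds the rail limit of 1 L for Group H-7.

No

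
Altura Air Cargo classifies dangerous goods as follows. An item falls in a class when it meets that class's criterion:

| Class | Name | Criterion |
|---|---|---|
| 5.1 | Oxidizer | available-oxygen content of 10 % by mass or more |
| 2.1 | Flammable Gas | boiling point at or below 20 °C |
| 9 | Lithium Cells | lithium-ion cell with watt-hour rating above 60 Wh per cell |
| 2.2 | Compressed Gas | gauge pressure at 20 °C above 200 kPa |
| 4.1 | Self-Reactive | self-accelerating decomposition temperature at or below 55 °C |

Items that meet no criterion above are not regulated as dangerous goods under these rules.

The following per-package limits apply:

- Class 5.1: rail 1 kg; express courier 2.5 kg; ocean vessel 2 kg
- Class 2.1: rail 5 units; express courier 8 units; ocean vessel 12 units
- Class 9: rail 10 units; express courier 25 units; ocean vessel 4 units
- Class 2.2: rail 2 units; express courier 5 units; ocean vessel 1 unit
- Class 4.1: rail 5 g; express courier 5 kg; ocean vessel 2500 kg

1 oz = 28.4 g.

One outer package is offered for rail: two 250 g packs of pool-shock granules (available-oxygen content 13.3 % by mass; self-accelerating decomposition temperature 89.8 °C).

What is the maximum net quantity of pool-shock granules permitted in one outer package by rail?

Available-oxygen content 13.3 % by mass meets the Class 5.1 criterion (Oxidizer), so the pool-shock granules are Class 5.1.
The rail limit for Class 5.1 is 1 kg.

1 kg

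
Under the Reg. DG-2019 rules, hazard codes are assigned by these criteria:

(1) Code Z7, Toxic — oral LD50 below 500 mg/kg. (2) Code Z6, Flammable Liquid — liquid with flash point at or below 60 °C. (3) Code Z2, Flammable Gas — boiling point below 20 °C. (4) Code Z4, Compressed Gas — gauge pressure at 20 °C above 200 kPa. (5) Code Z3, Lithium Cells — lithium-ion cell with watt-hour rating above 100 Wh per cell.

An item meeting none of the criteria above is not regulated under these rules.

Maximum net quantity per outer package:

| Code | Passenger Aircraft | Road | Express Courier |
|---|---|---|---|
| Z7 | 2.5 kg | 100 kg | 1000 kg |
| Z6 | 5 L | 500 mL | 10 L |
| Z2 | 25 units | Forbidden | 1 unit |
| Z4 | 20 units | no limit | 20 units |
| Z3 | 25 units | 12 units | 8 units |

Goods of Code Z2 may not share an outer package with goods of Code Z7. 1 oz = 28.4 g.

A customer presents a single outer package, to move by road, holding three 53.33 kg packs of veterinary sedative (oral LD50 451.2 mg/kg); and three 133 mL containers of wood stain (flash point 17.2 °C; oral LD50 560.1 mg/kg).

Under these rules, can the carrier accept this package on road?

Veterinary sedative: oral LD50 451.2 mg/kg < 500 mg/kg → Code Z7 (Toxic).
The wood stain has flash point 17.2 °C, which is ≤ 60 °C, so it is Code Z6 (Flammable Liquid).
Code Z7 quantity: three 53.33 kg packs = 159.99 kg.
That exceeds the Code Z7 road limit of 100 kg.
Code Z6 quantity: three 133 mL containers = 399 mL.
399 mL ≤ 500 mL (road limit, Code Z6) — within limit.
The segregation rule (Code Z2 with Code Z7) does not apply to Code Z7 with Code Z6.

No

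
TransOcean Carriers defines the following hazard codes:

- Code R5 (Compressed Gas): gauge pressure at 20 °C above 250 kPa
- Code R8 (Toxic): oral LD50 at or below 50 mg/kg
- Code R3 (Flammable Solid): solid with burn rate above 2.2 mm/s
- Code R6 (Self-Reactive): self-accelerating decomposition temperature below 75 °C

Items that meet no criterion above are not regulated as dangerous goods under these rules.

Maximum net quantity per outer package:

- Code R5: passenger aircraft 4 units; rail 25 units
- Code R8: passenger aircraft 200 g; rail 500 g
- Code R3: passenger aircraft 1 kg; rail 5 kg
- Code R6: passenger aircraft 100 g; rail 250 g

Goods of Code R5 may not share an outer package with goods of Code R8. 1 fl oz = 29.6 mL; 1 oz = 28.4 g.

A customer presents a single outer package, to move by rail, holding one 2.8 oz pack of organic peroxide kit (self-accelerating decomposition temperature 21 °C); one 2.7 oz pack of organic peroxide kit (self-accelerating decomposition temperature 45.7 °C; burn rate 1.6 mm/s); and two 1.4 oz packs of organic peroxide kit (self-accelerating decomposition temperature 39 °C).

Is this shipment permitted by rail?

Yes

With self-accelerating decomposition temperature 21 °C (< 75 °C), the organic peroxide kit falls in Code R6.
The organic peroxide kit has self-accelerating decomposition temperature 45.7 °C, which is < 75 °C, so it is Code R6 (Self-Reactive).
The organic peroxide kit has self-accelerating decomposition temperature 39 °C, which is < 75 °C, so it is Code R6 (Self-Reactive).
Total Code R6: (one 2.8 oz pack = 79.52 g) + (one 2.7 oz pack = 76.68 g) + (two 1.4 oz packs = 79.52 g) = 235.72 g.
235.72 g is within the rail limit of 250 g for Code R6.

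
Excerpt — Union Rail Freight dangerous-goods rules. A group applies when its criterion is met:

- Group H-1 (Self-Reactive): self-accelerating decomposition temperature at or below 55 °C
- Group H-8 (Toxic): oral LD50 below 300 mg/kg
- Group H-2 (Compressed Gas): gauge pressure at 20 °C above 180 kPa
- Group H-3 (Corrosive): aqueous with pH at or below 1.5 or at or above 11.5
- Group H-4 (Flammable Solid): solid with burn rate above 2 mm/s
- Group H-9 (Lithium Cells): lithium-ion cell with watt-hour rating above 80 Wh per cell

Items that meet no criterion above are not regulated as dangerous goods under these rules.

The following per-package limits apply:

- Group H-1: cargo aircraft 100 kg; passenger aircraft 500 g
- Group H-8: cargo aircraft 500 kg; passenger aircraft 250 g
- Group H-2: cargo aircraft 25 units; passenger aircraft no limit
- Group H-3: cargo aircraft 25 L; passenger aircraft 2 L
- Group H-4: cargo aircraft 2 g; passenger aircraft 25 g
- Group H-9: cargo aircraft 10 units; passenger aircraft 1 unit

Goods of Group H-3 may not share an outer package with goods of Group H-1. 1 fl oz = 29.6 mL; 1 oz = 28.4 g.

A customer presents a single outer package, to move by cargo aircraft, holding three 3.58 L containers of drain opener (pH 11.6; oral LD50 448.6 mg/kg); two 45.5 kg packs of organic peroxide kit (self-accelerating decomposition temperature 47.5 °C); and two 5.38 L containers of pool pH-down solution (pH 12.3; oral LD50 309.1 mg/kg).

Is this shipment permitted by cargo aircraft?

No

Drain opener: pH 11.6 ≥ 11.5 → Group H-3 (Corrosive).
Self-accelerating decomposition temperature 47.5 °C meets the Group H-1 criterion (Self-Reactive), so the organic peroxide kit is Group H-1.
With pH 12.3 (≥ 11.5), the pool pH-down solution falls in Group H-3.
Group H-3 net quantity: (three 3.58 L containers = 10.74 L) + (two 5.38 L containers = 10.76 L) = 21.5 L.
21.5 L is within the cargo aircraft limit of 25 L for Group H-3.
Group H-1 quantity: two 45.5 kg packs = 91 kg.
91 kg is within the cargo aircraft limit of 100 kg for Group H-1.
Group H-3 and Group H-1 may not share an outer package.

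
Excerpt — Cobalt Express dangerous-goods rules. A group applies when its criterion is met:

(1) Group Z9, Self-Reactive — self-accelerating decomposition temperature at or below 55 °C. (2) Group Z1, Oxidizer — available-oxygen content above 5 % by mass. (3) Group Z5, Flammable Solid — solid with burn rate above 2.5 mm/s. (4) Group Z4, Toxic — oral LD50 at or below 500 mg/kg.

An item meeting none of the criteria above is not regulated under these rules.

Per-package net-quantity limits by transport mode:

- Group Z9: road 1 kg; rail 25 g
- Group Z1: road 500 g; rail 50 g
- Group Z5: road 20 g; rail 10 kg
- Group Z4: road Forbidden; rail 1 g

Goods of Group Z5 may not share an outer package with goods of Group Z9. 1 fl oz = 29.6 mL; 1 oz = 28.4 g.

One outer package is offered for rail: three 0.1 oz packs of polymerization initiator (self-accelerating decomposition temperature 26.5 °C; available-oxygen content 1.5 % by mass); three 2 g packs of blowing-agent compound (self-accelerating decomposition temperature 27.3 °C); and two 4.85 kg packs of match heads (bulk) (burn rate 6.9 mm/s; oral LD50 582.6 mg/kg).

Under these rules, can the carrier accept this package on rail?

With self-accelerating decomposition temperature 26.5 °C (≤ 55 °C), the polymerization initiator falls in Group Z9.
Blowing-agent compound: self-accelerating decomposition temperature 27.3 °C ≤ 55 °C → Group Z9 (Self-Reactive).
Burn rate 6.9 mm/s meets the Group Z5 criterion (Flammable Solid), so the match heads (bulk) are Group Z5.
Group Z5 quantity: two 4.85 kg packs = 9.7 kg.
9.7 kg is within the rail limit of 10 kg for Group Z5.
Total Group Z9: (three 0.1 oz packs = 8.52 g) + (three 2 g packs = 6 g) = 14.52 g.
That is within the Group Z9 rail limit of 25 g.
Group Z5 and Group Z9 may not share an outer package.

No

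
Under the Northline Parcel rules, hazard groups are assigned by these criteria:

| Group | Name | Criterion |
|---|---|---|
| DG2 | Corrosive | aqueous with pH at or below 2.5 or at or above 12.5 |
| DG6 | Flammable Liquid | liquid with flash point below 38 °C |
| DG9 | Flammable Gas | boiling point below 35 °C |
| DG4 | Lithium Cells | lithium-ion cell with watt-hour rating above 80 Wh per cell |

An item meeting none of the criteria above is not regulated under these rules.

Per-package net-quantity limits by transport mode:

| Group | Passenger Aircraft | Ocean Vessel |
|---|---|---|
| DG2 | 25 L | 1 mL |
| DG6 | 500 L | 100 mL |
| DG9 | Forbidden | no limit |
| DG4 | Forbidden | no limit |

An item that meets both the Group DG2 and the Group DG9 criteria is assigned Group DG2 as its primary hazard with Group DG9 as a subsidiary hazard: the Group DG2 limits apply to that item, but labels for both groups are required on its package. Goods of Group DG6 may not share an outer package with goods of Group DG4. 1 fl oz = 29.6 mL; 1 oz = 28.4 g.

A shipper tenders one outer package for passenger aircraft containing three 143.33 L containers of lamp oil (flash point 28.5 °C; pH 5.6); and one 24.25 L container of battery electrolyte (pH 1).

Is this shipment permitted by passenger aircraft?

Flash point 28.5 °C meets the Group DG6 criterion (Flammable Liquid), so the lamp oil is Group DG6.
With pH 1 (≤ 2.5), the battery electrolyte falls in Group DG2.
Group DG2 quantity: 24.25 L.
24.25 L ≤ 25 L (passenger aircraft limit, Group DG2) — within limit.
Group DG6 quantity: three 143.33 L containers = 429.99 L.
429.99 L ≤ 500 L (passenger aircraft limit, Group DG6) — within limit.
The segregation rule (Group DG6 with Group DG4) does not apply to Group DG2 with Group DG6.
Every hazard group is within its passenger aircraft limit and no segregation rule is violated.

Yes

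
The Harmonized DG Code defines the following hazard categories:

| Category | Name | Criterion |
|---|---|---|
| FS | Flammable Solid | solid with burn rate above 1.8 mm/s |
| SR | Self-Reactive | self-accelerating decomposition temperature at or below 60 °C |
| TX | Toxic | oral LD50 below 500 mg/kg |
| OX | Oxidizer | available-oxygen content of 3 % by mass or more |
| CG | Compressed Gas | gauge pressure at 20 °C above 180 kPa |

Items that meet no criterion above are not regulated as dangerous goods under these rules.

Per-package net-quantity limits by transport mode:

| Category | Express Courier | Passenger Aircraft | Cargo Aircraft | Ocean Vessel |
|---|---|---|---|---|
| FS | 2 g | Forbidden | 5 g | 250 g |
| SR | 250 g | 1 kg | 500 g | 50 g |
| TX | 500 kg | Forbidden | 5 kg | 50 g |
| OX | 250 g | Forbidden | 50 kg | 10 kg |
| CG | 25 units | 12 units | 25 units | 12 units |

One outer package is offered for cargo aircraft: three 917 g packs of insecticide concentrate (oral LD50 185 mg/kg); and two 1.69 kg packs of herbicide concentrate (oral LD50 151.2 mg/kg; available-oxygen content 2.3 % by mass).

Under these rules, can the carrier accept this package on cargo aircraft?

The insecticide concentrate has oral LD50 185 mg/kg, which is < 500 mg/kg, so it is Category TX (Toxic).
Herbicide concentrate: oral LD50 151.2 mg/kg < 500 mg/kg → Category TX (Toxic).
Category TX net quantity: (three 917 g packs = 2.751 kg) + (two 1.69 kg packs = 3.38 kg) = 6.131 kg.
6.131 kg > 5 kg (cargo aircraft limit, Category TX) — over the limit.

No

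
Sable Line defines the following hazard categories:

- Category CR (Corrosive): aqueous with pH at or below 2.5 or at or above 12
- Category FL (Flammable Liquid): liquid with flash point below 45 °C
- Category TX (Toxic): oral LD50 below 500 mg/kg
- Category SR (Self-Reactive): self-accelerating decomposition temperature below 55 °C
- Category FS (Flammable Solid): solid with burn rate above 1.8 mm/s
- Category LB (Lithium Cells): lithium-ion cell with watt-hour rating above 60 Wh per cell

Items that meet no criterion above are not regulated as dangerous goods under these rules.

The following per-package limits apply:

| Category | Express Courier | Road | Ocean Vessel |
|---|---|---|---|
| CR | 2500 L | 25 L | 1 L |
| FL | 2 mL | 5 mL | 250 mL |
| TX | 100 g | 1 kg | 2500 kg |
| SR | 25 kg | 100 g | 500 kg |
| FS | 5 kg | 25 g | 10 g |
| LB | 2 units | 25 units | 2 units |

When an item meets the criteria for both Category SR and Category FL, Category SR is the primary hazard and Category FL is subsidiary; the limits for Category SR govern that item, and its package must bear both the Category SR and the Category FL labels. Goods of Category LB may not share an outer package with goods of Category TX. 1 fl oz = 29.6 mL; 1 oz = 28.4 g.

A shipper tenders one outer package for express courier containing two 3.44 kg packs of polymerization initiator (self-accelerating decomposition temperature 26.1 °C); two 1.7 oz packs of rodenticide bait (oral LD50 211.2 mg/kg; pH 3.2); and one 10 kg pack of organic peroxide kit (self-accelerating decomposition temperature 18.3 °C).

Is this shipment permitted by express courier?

Yes

The polymerization initiator has self-accelerating decomposition temperature 26.1 °C, which is < 55 °C, so it is Category SR (Self-Reactive).
Oral LD50 211.2 mg/kg meets the Category TX criterion (Toxic), so the rodenticide bait is Category TX.
With self-accelerating decomposition temperature 18.3 °C (< 55 °C), the organic peroxide kit falls in Category SR.
Category TX quantity: two 1.7 oz packs = 96.56 g.
96.56 g ≤ 100 g (express courier limit, Category TX) — within limit.
Total Category SR: (two 3.44 kg packs = 6.88 kg) + 10 kg = 16.88 kg.
That is within the Category SR express courier limit of 25 kg.
The segregation rule (Category LB with Category TX) does not apply to Category TX with Category SR.
Every hazard category is within its express courier limit and no segregation rule is violated.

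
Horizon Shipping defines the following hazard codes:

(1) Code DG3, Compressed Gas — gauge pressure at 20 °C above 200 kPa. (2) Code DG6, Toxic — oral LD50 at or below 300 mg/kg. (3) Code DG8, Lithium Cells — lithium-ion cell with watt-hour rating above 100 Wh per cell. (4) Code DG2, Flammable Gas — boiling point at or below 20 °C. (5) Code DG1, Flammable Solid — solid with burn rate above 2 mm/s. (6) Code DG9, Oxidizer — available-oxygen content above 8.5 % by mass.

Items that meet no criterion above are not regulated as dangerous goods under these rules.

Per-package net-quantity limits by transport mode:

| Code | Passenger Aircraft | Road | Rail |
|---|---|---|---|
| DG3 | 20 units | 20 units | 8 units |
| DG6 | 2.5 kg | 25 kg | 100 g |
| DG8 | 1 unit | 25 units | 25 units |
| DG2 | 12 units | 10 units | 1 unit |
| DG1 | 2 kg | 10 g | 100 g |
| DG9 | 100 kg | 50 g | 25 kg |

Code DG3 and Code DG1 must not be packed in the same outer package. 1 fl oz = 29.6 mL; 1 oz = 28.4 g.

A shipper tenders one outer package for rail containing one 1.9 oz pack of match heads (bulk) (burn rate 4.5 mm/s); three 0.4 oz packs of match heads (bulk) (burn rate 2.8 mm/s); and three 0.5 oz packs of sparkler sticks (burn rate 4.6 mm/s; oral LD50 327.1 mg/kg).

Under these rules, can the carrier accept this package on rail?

The match heads (bulk) have burn rate 4.5 mm/s, which is > 2 mm/s, so they are Code DG1 (Flammable Solid).
With burn rate 2.8 mm/s (> 2 mm/s), the match heads (bulk) fall in Code DG1.
The sparkler sticks have burn rate 4.6 mm/s, which is > 2 mm/s, so they are Code DG1 (Flammable Solid).
Total Code DG1: (one 1.9 oz pack = 53.96 g) + (three 0.4 oz packs = 34.08 g) + (three 0.5 oz packs = 42.6 g) = 130.64 g.
130.64 g > 100 g (rail limit, Code DG1) — over the limit.

No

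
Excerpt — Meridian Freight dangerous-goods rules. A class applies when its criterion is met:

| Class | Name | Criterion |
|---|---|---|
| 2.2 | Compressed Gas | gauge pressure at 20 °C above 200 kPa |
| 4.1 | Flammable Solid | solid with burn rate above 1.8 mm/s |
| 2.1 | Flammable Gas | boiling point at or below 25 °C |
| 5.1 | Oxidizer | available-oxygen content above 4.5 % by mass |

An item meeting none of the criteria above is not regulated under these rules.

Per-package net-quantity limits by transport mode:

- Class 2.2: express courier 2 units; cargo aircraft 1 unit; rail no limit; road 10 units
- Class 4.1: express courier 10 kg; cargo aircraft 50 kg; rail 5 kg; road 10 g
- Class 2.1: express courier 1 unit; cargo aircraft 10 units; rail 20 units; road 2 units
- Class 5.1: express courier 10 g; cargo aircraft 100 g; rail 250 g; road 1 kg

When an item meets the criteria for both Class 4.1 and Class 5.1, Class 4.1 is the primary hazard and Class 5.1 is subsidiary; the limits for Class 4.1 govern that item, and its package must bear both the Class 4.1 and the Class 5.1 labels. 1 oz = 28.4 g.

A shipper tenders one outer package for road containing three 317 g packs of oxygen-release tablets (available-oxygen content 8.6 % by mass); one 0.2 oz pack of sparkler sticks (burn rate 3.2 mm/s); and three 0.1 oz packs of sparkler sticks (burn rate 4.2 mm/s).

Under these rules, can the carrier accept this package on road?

The oxygen-release tablets have available-oxygen content 8.6 % by mass, which is > 4.5 % by mass, so they are Class 5.1 (Oxidizer).
The sparkler sticks have burn rate 3.2 mm/s, which is > 1.8 mm/s, so they are Class 4.1 (Flammable Solid).
With burn rate 4.2 mm/s (> 1.8 mm/s), the sparkler sticks fall in Class 4.1.
Class 4.1 net quantity: (one 0.2 oz pack = 5.68 g) + (three 0.1 oz packs = 8.52 g) = 14.2 g.
14.2 g exceeds the road limit of 10 g for Class 4.1.
Class 5.1 quantity: three 317 g packs = 951 g.
951 g is within the road limit of 1 kg for Class 5.1.

No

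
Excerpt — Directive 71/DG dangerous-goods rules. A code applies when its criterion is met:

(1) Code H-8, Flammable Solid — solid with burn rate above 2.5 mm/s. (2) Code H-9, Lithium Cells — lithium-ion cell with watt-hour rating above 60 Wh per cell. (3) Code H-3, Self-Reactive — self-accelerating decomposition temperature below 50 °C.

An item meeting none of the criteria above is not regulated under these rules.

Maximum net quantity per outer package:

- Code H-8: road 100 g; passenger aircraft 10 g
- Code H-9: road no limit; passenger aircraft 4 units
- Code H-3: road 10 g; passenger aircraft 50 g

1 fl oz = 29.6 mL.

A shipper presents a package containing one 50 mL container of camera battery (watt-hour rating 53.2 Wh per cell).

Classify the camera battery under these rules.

Not regulated

watt-hour rating 53.2 Wh per cell is not above 60 Wh per cell, so Code H-9 does not apply.
No criterion is met, so the item is not regulated.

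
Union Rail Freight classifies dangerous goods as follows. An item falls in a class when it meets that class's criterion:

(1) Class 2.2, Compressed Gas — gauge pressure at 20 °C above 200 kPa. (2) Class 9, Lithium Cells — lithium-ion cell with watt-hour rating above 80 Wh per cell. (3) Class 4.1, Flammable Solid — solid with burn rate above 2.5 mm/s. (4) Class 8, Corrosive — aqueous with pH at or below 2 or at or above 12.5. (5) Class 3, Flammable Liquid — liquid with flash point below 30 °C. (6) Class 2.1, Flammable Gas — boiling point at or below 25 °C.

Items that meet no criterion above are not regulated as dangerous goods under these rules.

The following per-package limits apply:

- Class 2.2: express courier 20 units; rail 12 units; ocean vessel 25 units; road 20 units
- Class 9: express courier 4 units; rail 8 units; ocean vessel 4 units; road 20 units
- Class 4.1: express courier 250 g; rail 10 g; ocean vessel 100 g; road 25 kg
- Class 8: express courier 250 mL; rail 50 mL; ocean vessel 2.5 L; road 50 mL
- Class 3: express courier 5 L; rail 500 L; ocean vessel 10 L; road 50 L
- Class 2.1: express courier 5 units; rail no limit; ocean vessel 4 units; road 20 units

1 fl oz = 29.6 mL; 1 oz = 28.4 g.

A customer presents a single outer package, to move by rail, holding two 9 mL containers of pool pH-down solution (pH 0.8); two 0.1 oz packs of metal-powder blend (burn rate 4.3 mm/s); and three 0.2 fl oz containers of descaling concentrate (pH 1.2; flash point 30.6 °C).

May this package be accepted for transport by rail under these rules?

Yes

pH 0.8 meets the Class 8 criterion (Corrosive), so the pool pH-down solution is Class 8.
Burn rate 4.3 mm/s meets the Class 4.1 criterion (Flammable Solid), so the metal-powder blend is Class 4.1.
Descaling concentrate: pH 1.2 ≤ 2 → Class 8 (Corrosive).
Class 8 net quantity: (two 9 mL containers = 18 mL) + (three 0.2 fl oz containers = 17.76 mL) = 35.76 mL.
That is within the Class 8 rail limit of 50 mL.
Class 4.1 quantity: two 0.1 oz packs = 5.68 g.
That is within the Class 4.1 rail limit of 10 g.
Every hazard class is within its rail limit and no segregation rule is violated.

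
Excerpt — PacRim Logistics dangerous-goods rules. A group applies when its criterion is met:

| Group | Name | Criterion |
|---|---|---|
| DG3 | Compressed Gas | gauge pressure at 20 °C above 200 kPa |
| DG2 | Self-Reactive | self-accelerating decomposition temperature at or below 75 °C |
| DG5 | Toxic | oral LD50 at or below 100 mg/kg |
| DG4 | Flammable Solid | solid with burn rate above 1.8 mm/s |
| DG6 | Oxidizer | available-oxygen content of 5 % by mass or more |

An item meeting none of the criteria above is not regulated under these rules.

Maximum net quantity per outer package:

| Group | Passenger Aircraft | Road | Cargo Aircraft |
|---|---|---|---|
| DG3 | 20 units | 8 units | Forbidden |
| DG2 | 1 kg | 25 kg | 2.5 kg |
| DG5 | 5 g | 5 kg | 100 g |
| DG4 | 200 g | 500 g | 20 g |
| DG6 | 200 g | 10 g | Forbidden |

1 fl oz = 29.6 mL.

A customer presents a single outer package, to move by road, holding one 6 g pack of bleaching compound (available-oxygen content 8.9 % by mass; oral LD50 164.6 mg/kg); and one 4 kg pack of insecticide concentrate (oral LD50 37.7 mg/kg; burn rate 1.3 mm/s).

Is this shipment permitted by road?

Bleaching compound: available-oxygen content 8.9 % by mass ≥ 5 % by mass → Group DG6 (Oxidizer).
Oral LD50 37.7 mg/kg meets the Group DG5 criterion (Toxic), so the insecticide concentrate is Group DG5.
Group DG5 quantity: 4 kg.
4 kg ≤ 5 kg (road limit, Group DG5) — within limit.
Group DG6 quantity: 6 g.
That is within the Group DG6 road limit of 10 g.
Every hazard group is within its road limit and no segregation rule is violated.

Yes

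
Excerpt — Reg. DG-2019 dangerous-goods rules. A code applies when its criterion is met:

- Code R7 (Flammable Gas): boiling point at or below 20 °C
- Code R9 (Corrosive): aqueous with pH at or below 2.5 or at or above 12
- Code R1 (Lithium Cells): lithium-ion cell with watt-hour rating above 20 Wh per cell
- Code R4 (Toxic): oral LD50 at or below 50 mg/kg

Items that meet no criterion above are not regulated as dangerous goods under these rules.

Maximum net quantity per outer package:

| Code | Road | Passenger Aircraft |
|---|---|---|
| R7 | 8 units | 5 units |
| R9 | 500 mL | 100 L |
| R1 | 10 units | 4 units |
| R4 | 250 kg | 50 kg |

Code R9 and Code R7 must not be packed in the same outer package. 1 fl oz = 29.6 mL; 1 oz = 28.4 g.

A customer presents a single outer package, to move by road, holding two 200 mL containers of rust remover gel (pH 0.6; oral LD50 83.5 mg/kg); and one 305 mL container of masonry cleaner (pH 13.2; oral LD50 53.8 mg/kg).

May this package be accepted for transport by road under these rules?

No

pH 0.6 meets the Code R9 criterion (Corrosive), so the rust remover gel is Code R9.
With pH 13.2 (≥ 12), the masonry cleaner falls in Code R9.
Code R9 net quantity: (two 200 mL containers = 400 mL) + 305 mL = 705 mL.
705 mL exceeds the road limit of 500 mL for Code R9.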